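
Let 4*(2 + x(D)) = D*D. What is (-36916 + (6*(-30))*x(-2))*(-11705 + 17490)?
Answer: -212517760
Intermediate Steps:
x(D) = -2 + D²/4 (x(D) = -2 + (D*D)/4 = -2 + D²/4)
(-36916 + (6*(-30))*x(-2))*(-11705 + 17490) = (-36916 + (6*(-30))*(-2 + (¼)*(-2)²))*(-11705 + 17490) = (-36916 - 180*(-2 + (¼)*4))*5785 = (-36916 - 180*(-2 + 1))*5785 = (-36916 - 180*(-1))*5785 = (-36916 + 180)*5785 = -36736*5785 = -212517760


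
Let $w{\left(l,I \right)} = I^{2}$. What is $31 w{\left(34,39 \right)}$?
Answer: $47151$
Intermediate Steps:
$31 w{\left(34,39 \right)} = 31 \cdot 39^{2} = 31 \cdot 1521 = 47151$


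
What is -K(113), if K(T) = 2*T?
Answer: -226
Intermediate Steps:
-K(113) = -2*113 = -1*226 = -226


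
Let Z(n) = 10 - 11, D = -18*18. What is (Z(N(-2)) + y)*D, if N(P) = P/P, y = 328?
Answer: -105948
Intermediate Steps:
N(P) = 1
D = -324
Z(n) = -1
(Z(N(-2)) + y)*D = (-1 + 328)*(-324) = 327*(-324) = -105948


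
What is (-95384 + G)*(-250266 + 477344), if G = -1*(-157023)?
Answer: 13996860842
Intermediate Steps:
G = 157023
(-95384 + G)*(-250266 + 477344) = (-95384 + 157023)*(-250266 + 477344) = 61639*227078 = 13996860842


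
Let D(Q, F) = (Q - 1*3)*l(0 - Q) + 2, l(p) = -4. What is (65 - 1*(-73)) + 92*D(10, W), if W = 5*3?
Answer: -2254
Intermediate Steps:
W = 15
D(Q, F) = 14 - 4*Q (D(Q, F) = (Q - 1*3)*(-4) + 2 = (Q - 3)*(-4) + 2 = (-3 + Q)*(-4) + 2 = (12 - 4*Q) + 2 = 14 - 4*Q)
(65 - 1*(-73)) + 92*D(10, W) = (65 - 1*(-73)) + 92*(14 - 4*10) = (65 + 73) + 92*(14 - 40) = 138 + 92*(-26) = 138 - 2392 = -2254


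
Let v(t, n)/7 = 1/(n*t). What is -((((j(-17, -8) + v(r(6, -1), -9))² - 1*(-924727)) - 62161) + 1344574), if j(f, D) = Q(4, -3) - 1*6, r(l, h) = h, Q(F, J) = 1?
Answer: -178779784/81 ≈ -2.2072e+6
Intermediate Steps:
j(f, D) = -5 (j(f, D) = 1 - 1*6 = 1 - 6 = -5)
v(t, n) = 7/(n*t) (v(t, n) = 7*(1/(n*t)) = 7/(n*t))
-((((j(-17, -8) + v(r(6, -1), -9))² - 1*(-924727)) - 62161) + 1344574) = -((((-5 + 7/(-9*(-1)))² - 1*(-924727)) - 62161) + 1344574) = -((((-5 + 7*(-⅑)*(-1))² + 924727) - 62161) + 1344574) = -((((-5 + 7/9)² + 924727) - 62161) + 1344574) = -((((-38/9)² + 924727) - 62161) + 1344574) = -(((1444/81 + 924727) - 62161) + 1344574) = -((74904331/81 - 62161) + 1344574) = -(69869290/81 + 1344574) = -1*178779784/81 = -178779784/81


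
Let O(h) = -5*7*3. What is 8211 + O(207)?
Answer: 8106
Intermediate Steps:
O(h) = -105 (O(h) = -35*3 = -105)
8211 + O(207) = 8211 - 105 = 8106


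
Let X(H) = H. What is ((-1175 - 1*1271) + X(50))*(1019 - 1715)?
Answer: 1667616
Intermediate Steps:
((-1175 - 1*1271) + X(50))*(1019 - 1715) = ((-1175 - 1*1271) + 50)*(1019 - 1715) = ((-1175 - 1271) + 50)*(-696) = (-2446 + 50)*(-696) = -2396*(-696) = 1667616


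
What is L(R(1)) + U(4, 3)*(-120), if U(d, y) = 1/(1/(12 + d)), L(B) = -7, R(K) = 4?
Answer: -1927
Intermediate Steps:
U(d, y) = 12 + d
L(R(1)) + U(4, 3)*(-120) = -7 + (12 + 4)*(-120) = -7 + 16*(-120) = -7 - 1920 = -1927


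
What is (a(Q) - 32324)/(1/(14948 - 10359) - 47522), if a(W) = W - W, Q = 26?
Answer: 148334836/218078457 ≈ 0.68019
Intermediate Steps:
a(W) = 0
(a(Q) - 32324)/(1/(14948 - 10359) - 47522) = (0 - 32324)/(1/(14948 - 10359) - 47522) = -32324/(1/4589 - 47522) = -32324/(-218078457/4589) = -32324*(-4589/218078457) = 148334836/218078457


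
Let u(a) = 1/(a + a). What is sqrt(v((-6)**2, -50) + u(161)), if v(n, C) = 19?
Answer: sqrt(1970318)/322 ≈ 4.3593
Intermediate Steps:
u(a) = 1/(2*a)
sqrt(v((-6)**2, -50) + u(161)) = sqrt(19 + (1/2)/161) = sqrt(19 + (1/2)*(1/161)) = sqrt(19 + 1/322) = sqrt(6119/322) = sqrt(1970318)/322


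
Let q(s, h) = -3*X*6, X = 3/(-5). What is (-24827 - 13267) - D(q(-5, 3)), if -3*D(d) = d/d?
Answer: -114281/3 ≈ -38094.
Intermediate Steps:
X = -3/5 (X = 3*(-1/5) = -3/5 ≈ -0.60000)
q(s, h) = 54/5 (q(s, h) = -3*(-3/5)*6 = (9/5)*6 = 54/5)
D(d) = -1/3 (D(d) = -d/(3*d) = -1/3*1 = -1/3)
(-24827 - 13267) - D(q(-5, 3)) = (-24827 - 13267) - 1*(-1/3) = -38094 + 1/3 = -114281/3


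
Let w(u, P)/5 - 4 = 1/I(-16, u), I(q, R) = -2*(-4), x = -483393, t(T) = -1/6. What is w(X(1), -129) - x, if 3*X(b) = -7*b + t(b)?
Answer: 3867309/8 ≈ 4.8341e+5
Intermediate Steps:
t(T) = -⅙ (t(T) = -1*⅙ = -⅙)
X(b) = -1/18 - 7*b/3 (X(b) = (-7*b - ⅙)/3 = (-⅙ - 7*b)/3 = -1/18 - 7*b/3)
I(q, R) = 8
w(u, P) = 165/8 (w(u, P) = 20 + 5/8 = 165/8)
w(X(1), -129) - x = 165/8 - 1*(-483393) = 165/8 + 483393 = 3867309/8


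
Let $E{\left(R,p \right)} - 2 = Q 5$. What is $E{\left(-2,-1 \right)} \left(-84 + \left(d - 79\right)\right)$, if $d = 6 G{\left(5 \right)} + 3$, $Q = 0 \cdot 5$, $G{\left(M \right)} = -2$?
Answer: $-344$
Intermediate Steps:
$Q = 0$
$d = -9$ ($d = 6 \left(-2\right) + 3 = -12 + 3 = -9$)
$E{\left(R,p \right)} = 2$ ($E{\left(R,p \right)} = 2 + 0 \cdot 5 = 2 + 0 = 2$)
$E{\left(-2,-1 \right)} \left(-84 + \left(d - 79\right)\right) = 2 \left(-84 - 88\right) = 2 \left(-172\right) = -344$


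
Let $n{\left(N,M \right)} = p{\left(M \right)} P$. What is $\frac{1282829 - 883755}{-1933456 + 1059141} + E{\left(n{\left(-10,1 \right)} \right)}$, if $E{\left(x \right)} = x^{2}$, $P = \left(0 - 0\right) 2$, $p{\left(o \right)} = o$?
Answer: $- \frac{30698}{67255} \approx -0.45644$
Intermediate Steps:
$P = 0$ ($P = \left(0 + 0\right) 2 = 0 \cdot 2 = 0$)
$n{\left(N,M \right)} = 0$ ($n{\left(N,M \right)} = M 0 = 0$)
$\frac{1282829 - 883755}{-1933456 + 1059141} + E{\left(n{\left(-10,1 \right)} \right)} = \frac{1282829 - 883755}{-1933456 + 1059141} + 0^{2} = \frac{399074}{-874315} + 0 = 399074 \left(- \frac{1}{874315}\right) + 0 = - \frac{30698}{67255} + 0 = - \frac{30698}{67255}$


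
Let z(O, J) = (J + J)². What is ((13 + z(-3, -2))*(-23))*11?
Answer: -7337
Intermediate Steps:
z(O, J) = 4*J² (z(O, J) = (2*J)² = 4*J²)
((13 + z(-3, -2))*(-23))*11 = ((13 + 4*(-2)²)*(-23))*11 = ((13 + 4*4)*(-23))*11 = ((13 + 16)*(-23))*11 = (29*(-23))*11 = -667*11 = -7337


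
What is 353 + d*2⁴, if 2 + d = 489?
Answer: 8145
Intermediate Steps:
d = 487 (d = -2 + 489 = 487)
353 + d*2⁴ = 353 + 487*2⁴ = 353 + 487*16 = 353 + 7792 = 8145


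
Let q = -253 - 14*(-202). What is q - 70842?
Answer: -68267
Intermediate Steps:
q = 2575 (q = -253 + 2828 = 2575)
q - 70842 = 2575 - 70842 = -68267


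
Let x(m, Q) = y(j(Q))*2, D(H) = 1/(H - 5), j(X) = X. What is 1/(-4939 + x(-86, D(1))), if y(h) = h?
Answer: -2/9879 ≈ -0.00020245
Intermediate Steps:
D(H) = 1/(-5 + H)
x(m, Q) = 2*Q (x(m, Q) = Q*2 = 2*Q)
1/(-4939 + x(-86, D(1))) = 1/(-4939 + 2/(-5 + 1)) = 1/(-4939 + 2/(-4)) = 1/(-4939 + 2*(-1/4)) = 1/(-4939 - 1/2) = 1/(-9879/2) = -2/9879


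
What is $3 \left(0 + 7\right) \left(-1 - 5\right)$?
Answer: $-126$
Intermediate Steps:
$3 \left(0 + 7\right) \left(-1 - 5\right) = 3 \cdot 7 \left(-1 - 5\right) = 21 \left(-6\right) = -126$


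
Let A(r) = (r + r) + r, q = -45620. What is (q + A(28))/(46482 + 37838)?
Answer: -1423/2635 ≈ -0.54004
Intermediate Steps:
A(r) = 3*r (A(r) = 2*r + r = 3*r)
(q + A(28))/(46482 + 37838) = (-45620 + 3*28)/(46482 + 37838) = (-45620 + 84)/84320 = -45536*1/84320 = -1423/2635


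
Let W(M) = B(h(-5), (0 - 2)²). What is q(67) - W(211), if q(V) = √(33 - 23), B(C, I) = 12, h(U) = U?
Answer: -12 + √10 ≈ -8.8377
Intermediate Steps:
W(M) = 12
q(V) = √10
q(67) - W(211) = √10 - 1*12 = √10 - 12 = -12 + √10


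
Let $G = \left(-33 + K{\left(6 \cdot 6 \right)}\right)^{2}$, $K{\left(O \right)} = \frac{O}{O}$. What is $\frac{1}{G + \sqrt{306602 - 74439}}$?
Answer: $\frac{1024}{816413} - \frac{\sqrt{232163}}{816413} \approx 0.00066408$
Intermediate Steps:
$K{\left(O \right)} = 1$
$G = 1024$ ($G = \left(-33 + 1\right)^{2} = \left(-32\right)^{2} = 1024$)
$\frac{1}{G + \sqrt{306602 - 74439}} = \frac{1}{1024 + \sqrt{306602 - 74439}} = \frac{1}{1024 + \sqrt{232163}}$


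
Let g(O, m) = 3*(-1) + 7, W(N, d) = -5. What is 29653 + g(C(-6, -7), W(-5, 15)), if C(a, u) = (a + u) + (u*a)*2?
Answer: 29657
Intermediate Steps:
C(a, u) = a + u + 2*a*u (C(a, u) = (a + u) + (a*u)*2 = (a + u) + 2*a*u = a + u + 2*a*u)
g(O, m) = 4 (g(O, m) = -3 + 7 = 4)
29653 + g(C(-6, -7), W(-5, 15)) = 29653 + 4 = 29657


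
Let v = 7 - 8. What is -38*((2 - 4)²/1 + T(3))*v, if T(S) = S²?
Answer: 494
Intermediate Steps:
v = -1
-38*((2 - 4)²/1 + T(3))*v = -38*((2 - 4)²/1 + 3²)*(-1) = -38*((-2)²*1 + 9)*(-1) = -38*(4*1 + 9)*(-1) = -38*(4 + 9)*(-1) = -494*(-1) = -38*(-13) = 494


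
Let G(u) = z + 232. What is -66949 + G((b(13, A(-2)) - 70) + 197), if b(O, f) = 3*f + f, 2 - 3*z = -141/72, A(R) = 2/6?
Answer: -4803529/72 ≈ -66716.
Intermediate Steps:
A(R) = 1/3 (A(R) = 2*(1/6) = 1/3)
z = 95/72 (z = 2/3 - (-47)/72 = 2/3 - 1/3*(-47/24) = 2/3 + 47/72 = 95/72 ≈ 1.3194)
b(O, f) = 4*f
G(u) = 16799/72 (G(u) = 95/72 + 232 = 16799/72)
-66949 + G((b(13, A(-2)) - 70) + 197) = -66949 + 16799/72 = -4803529/72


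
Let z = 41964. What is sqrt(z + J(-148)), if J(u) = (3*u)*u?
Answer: 6*sqrt(2991) ≈ 328.14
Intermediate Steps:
J(u) = 3*u**2
sqrt(z + J(-148)) = sqrt(41964 + 3*(-148)**2) = sqrt(41964 + 3*21904) = sqrt(41964 + 65712) = sqrt(107676) = 6*sqrt(2991)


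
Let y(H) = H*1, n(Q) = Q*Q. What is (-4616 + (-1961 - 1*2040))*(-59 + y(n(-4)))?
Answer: 370531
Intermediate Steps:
n(Q) = Q²
y(H) = H
(-4616 + (-1961 - 1*2040))*(-59 + y(n(-4))) = (-4616 + (-1961 - 1*2040))*(-59 + (-4)²) = (-4616 + (-1961 - 2040))*(-59 + 16) = (-4616 - 4001)*(-43) = -8617*(-43) = 370531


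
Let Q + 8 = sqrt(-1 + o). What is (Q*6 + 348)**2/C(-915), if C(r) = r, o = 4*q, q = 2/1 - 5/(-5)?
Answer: -30132/305 - 240*sqrt(11)/61 ≈ -111.84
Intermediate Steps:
q = 3 (q = 2*1 - 5*(-1/5) = 2 + 1 = 3)
o = 12 (o = 4*3 = 12)
Q = -8 + sqrt(11) (Q = -8 + sqrt(-1 + 12) = -8 + sqrt(11) ≈ -4.6834)
(Q*6 + 348)**2/C(-915) = ((-8 + sqrt(11))*6 + 348)**2/(-915) = ((-48 + 6*sqrt(11)) + 348)**2*(-1/915) = (300 + 6*sqrt(11))**2*(-1/915) = -(300 + 6*sqrt(11))**2/915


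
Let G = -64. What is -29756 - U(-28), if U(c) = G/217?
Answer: -6456988/217 ≈ -29756.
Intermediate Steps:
U(c) = -64/217
-29756 - U(-28) = -29756 - 1*(-64/217) = -29756 + 64/217 = -6456988/217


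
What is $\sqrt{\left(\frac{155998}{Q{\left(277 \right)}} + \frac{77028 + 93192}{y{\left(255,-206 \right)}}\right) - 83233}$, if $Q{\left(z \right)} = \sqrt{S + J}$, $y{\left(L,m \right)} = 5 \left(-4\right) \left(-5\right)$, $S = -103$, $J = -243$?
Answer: $\frac{\sqrt{-61003382830 - 337345675 i \sqrt{346}}}{865} \approx 14.666 - 285.91 i$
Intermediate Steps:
$y{\left(L,m \right)} = 100$ ($y{\left(L,m \right)} = \left(-20\right) \left(-5\right) = 100$)
$Q{\left(z \right)} = i \sqrt{346}$ ($Q{\left(z \right)} = \sqrt{-103 - 243} = \sqrt{-346} = i \sqrt{346}$)
$\sqrt{\left(\frac{155998}{Q{\left(277 \right)}} + \frac{77028 + 93192}{y{\left(255,-206 \right)}}\right) - 83233} = \sqrt{\left(\frac{155998}{i \sqrt{346}} + \frac{77028 + 93192}{100}\right) - 83233} = \sqrt{\left(155998 \left(- \frac{i \sqrt{346}}{346}\right) + 170220 \cdot \frac{1}{100}\right) - 83233} = \sqrt{\left(- \frac{77999 i \sqrt{346}}{173} + \frac{8511}{5}\right) - 83233} = \sqrt{\left(\frac{8511}{5} - \frac{77999 i \sqrt{346}}{173}\right) - 83233} = \sqrt{- \frac{407654}{5} - \frac{77999 i \sqrt{346}}{173}}$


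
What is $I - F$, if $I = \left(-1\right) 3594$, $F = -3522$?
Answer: $-72$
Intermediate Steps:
$I = -3594$
$I - F = -3594 - -3522 = -3594 + 3522 = -72$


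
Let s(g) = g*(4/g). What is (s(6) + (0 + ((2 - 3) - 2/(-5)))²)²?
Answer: 11881/625 ≈ 19.010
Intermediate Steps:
s(g) = 4
(s(6) + (0 + ((2 - 3) - 2/(-5)))²)² = (4 + (0 + ((2 - 3) - 2/(-5)))²)² = (4 + (0 + (-1 - 2*(-⅕)))²)² = (4 + (0 + (-1 + ⅖))²)² = (4 + (0 - ⅗)²)² = (4 + (-⅗)²)² = (4 + 9/25)² = (109/25)² = 11881/625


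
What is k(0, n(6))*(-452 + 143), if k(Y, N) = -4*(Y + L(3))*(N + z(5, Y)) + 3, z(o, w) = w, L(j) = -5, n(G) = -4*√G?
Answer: -927 + 24720*√6 ≈ 59624.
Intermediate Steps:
k(Y, N) = 3 - 4*(-5 + Y)*(N + Y) (k(Y, N) = -4*(Y - 5)*(N + Y) + 3 = -4*(-5 + Y)*(N + Y) + 3 = 3 - 4*(-5 + Y)*(N + Y))
k(0, n(6))*(-452 + 143) = (3 - 4*0² + 20*(-4*√6) + 20*0 - 4*(-4*√6)*0)*(-452 + 143) = (3 - 4*0 - 80*√6 + 0 + 0)*(-309) = (3 + 0 - 80*√6 + 0 + 0)*(-309) = (3 - 80*√6)*(-309) = -927 + 24720*√6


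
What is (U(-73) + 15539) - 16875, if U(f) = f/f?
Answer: -1335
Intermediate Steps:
U(f) = 1
(U(-73) + 15539) - 16875 = (1 + 15539) - 16875 = 15540 - 16875 = -1335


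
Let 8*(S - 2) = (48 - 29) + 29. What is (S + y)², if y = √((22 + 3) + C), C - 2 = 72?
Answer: 163 + 48*√11 ≈ 322.20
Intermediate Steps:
C = 74 (C = 2 + 72 = 74)
S = 8 (S = 2 + ((48 - 29) + 29)/8 = 2 + (19 + 29)/8 = 2 + (⅛)*48 = 2 + 6 = 8)
y = 3*√11 (y = √((22 + 3) + 74) = √(25 + 74) = √99 = 3*√11 ≈ 9.9499)
(S + y)² = (8 + 3*√11)²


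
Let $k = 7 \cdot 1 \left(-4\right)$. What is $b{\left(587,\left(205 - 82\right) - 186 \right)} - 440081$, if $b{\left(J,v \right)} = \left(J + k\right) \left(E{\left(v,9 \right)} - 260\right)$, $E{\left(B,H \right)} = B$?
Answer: $-620638$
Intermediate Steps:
$k = -28$ ($k = 7 \left(-4\right) = -28$)
$b{\left(J,v \right)} = \left(-260 + v\right) \left(-28 + J\right)$ ($b{\left(J,v \right)} = \left(J - 28\right) \left(v - 260\right) = \left(-28 + J\right) \left(-260 + v\right) = \left(-260 + v\right) \left(-28 + J\right)$)
$b{\left(587,\left(205 - 82\right) - 186 \right)} - 440081 = \left(7280 - 152620 - 28 \left(\left(205 - 82\right) - 186\right) + 587 \left(\left(205 - 82\right) - 186\right)\right) - 440081 = \left(7280 - 152620 - 28 \left(123 - 186\right) + 587 \left(123 - 186\right)\right) - 440081 = \left(7280 - 152620 - -1764 + 587 \left(-63\right)\right) - 440081 = \left(7280 - 152620 + 1764 - 36981\right) - 440081 = -180557 - 440081 = -620638$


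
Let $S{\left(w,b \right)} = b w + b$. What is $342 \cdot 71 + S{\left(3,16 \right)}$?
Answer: $24346$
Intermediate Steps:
$S{\left(w,b \right)} = b + b w$
$342 \cdot 71 + S{\left(3,16 \right)} = 342 \cdot 71 + 16 \left(1 + 3\right) = 24282 + 16 \cdot 4 = 24282 + 64 = 24346$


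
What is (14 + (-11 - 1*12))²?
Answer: 81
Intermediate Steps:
(14 + (-11 - 1*12))² = (14 + (-11 - 12))² = (14 - 23)² = (-9)² = 81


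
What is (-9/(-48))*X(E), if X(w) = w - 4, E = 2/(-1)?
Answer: -9/8 ≈ -1.1250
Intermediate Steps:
E = -2 (E = 2*(-1) = -2)
X(w) = -4 + w
(-9/(-48))*X(E) = (-9/(-48))*(-4 - 2) = -9*(-1/48)*(-6) = (3/16)*(-6) = -9/8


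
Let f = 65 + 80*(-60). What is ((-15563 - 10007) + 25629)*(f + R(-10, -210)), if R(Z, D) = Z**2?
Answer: -273465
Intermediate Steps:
f = -4735 (f = 65 - 4800 = -4735)
((-15563 - 10007) + 25629)*(f + R(-10, -210)) = ((-15563 - 10007) + 25629)*(-4735 + (-10)**2) = (-25570 + 25629)*(-4735 + 100) = 59*(-4635) = -273465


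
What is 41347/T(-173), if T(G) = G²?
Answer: 239/173 ≈ 1.3815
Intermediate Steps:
41347/T(-173) = 41347/((-173)²) = 41347/29929 = 41347*(1/29929) = 239/173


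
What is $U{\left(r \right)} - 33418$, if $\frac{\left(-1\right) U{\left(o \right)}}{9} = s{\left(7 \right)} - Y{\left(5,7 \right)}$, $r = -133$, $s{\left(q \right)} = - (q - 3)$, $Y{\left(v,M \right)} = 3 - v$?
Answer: $-33400$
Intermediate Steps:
$s{\left(q \right)} = 3 - q$ ($s{\left(q \right)} = - (q - 3) = - (-3 + q) = 3 - q$)
$U{\left(o \right)} = 18$ ($U{\left(o \right)} = - 9 \left(\left(3 - 7\right) - \left(3 - 5\right)\right) = - 9 \left(-4 - -2\right) = - 9 \left(-4 + 2\right) = \left(-9\right) \left(-2\right) = 18$)
$U{\left(r \right)} - 33418 = 18 - 33418 = -33400$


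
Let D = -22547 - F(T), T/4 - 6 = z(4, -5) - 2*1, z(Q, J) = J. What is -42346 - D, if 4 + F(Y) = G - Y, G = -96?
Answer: -19895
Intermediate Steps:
T = -4 (T = 24 + 4*(-5 - 2*1) = 24 + 4*(-5 - 2) = 24 + 4*(-7) = 24 - 28 = -4)
F(Y) = -100 - Y (F(Y) = -4 + (-96 - Y) = -100 - Y)
D = -22451 (D = -22547 - (-100 - 1*(-4)) = -22547 - (-100 + 4) = -22547 - 1*(-96) = -22547 + 96 = -22451)
-42346 - D = -42346 - 1*(-22451) = -42346 + 22451 = -19895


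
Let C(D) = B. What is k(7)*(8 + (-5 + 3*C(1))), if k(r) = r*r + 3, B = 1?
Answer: 312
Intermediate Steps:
C(D) = 1
k(r) = 3 + r² (k(r) = r² + 3 = 3 + r²)
k(7)*(8 + (-5 + 3*C(1))) = (3 + 7²)*(8 + (-5 + 3*1)) = (3 + 49)*(8 + (-5 + 3)) = 52*(8 - 2) = 52*6 = 312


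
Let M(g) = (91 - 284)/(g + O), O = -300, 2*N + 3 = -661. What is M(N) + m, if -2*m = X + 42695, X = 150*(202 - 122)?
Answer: -17283427/632 ≈ -27347.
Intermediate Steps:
N = -332 (N = -3/2 + (1/2)*(-661) = -3/2 - 661/2 = -332)
X = 12000 (X = 150*80 = 12000)
M(g) = -193/(-300 + g) (M(g) = (91 - 284)/(g - 300) = -193/(-300 + g))
m = -54695/2 (m = -(12000 + 42695)/2 = -1/2*54695 = -54695/2 ≈ -27348.)
M(N) + m = -193/(-300 - 332) - 54695/2 = -193/(-632) - 54695/2 = -193*(-1/632) - 54695/2 = 193/632 - 54695/2 = -17283427/632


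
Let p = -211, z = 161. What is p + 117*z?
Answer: 18626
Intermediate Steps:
p + 117*z = -211 + 117*161 = -211 + 18837 = 18626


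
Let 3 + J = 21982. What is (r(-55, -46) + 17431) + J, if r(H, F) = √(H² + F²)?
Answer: 39410 + √5141 ≈ 39482.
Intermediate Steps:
r(H, F) = √(F² + H²)
J = 21979 (J = -3 + 21982 = 21979)
(r(-55, -46) + 17431) + J = (√((-46)² + (-55)²) + 17431) + 21979 = (√(2116 + 3025) + 17431) + 21979 = (√5141 + 17431) + 21979 = (17431 + √5141) + 21979 = 39410 + √5141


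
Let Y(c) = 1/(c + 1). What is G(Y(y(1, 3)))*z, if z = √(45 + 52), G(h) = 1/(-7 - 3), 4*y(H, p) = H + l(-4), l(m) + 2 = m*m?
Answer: -√97/10 ≈ -0.98489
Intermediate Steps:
l(m) = -2 + m² (l(m) = -2 + m*m = -2 + m²)
y(H, p) = 7/2 + H/4 (y(H, p) = (H + (-2 + (-4)²))/4 = (H + (-2 + 16))/4 = (H + 14)/4 = (14 + H)/4 = 7/2 + H/4)
Y(c) = 1/(1 + c)
G(h) = -⅒ (G(h) = 1/(-10) = -⅒)
z = √97 ≈ 9.8489
G(Y(y(1, 3)))*z = -√97/10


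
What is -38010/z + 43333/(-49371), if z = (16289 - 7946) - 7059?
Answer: -322038547/10565394 ≈ -30.480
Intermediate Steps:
z = 1284 (z = 8343 - 7059 = 1284)
-38010/z + 43333/(-49371) = -38010/1284 + 43333/(-49371) = -38010*1/1284 + 43333*(-1/49371) = -6335/214 - 43333/49371 = -322038547/10565394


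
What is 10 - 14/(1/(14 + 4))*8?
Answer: -2006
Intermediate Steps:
10 - 14/(1/(14 + 4))*8 = 10 - 14/(1/18)*8 = 10 - 14/1/18*8 = 10 - 14*18*8 = 10 - 252*8 = 10 - 2016 = -2006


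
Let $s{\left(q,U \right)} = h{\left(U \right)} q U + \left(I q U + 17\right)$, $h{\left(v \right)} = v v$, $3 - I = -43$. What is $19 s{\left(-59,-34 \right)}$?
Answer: $45813351$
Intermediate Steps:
$I = 46$ ($I = 3 - -43 = 3 + 43 = 46$)
$h{\left(v \right)} = v^{2}$
$s{\left(q,U \right)} = 17 + q U^{3} + 46 U q$ ($s{\left(q,U \right)} = U^{2} q U + \left(46 q U + 17\right) = q U^{2} U + \left(46 U q + 17\right) = q U^{3} + \left(17 + 46 U q\right) = 17 + q U^{3} + 46 U q$)
$19 s{\left(-59,-34 \right)} = 19 \left(17 - 59 \left(-34\right)^{3} + 46 \left(-34\right) \left(-59\right)\right) = 19 \left(17 - -2318936 + 92276\right) = 19 \left(17 + 2318936 + 92276\right) = 19 \cdot 2411229 = 45813351$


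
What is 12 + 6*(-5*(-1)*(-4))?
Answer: -108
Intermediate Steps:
12 + 6*(-5*(-1)*(-4)) = 12 + 6*(5*(-4)) = 12 + 6*(-20) = 12 - 120 = -108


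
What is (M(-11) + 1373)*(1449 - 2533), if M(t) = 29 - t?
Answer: -1531692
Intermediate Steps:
(M(-11) + 1373)*(1449 - 2533) = ((29 - 1*(-11)) + 1373)*(1449 - 2533) = ((29 + 11) + 1373)*(-1084) = (40 + 1373)*(-1084) = 1413*(-1084) = -1531692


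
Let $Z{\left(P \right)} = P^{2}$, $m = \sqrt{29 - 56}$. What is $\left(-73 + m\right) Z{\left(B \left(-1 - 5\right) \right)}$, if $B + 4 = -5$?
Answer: $-212868 + 8748 i \sqrt{3} \approx -2.1287 \cdot 10^{5} + 15152.0 i$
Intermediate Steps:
$B = -9$ ($B = -4 - 5 = -9$)
$m = 3 i \sqrt{3}$ ($m = \sqrt{-27} = 3 i \sqrt{3} \approx 5.1962 i$)
$\left(-73 + m\right) Z{\left(B \left(-1 - 5\right) \right)} = \left(-73 + 3 i \sqrt{3}\right) \left(- 9 \left(-1 - 5\right)\right)^{2} = \left(-73 + 3 i \sqrt{3}\right) \left(\left(-9\right) \left(-6\right)\right)^{2} = \left(-73 + 3 i \sqrt{3}\right) 54^{2} = \left(-73 + 3 i \sqrt{3}\right) 2916 = -212868 + 8748 i \sqrt{3}$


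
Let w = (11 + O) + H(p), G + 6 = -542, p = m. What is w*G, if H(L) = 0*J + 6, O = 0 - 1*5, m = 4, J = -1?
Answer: -6576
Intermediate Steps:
p = 4
O = -5 (O = 0 - 5 = -5)
G = -548 (G = -6 - 542 = -548)
H(L) = 6 (H(L) = 0*(-1) + 6 = 0 + 6 = 6)
w = 12 (w = (11 - 5) + 6 = 6 + 6 = 12)
w*G = 12*(-548) = -6576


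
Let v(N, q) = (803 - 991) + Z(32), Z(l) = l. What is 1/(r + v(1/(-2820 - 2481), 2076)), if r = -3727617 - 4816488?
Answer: -1/8544261 ≈ -1.1704e-7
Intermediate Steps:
r = -8544105
v(N, q) = -156 (v(N, q) = (803 - 991) + 32 = -188 + 32 = -156)
1/(r + v(1/(-2820 - 2481), 2076)) = 1/(-8544105 - 156) = 1/(-8544261) = -1/8544261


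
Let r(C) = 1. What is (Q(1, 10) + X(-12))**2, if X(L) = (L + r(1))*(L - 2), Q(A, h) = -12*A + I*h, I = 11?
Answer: 63504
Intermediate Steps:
Q(A, h) = -12*A + 11*h
X(L) = (1 + L)*(-2 + L) (X(L) = (L + 1)*(L - 2) = (1 + L)*(-2 + L))
(Q(1, 10) + X(-12))**2 = ((-12*1 + 11*10) + (-2 + (-12)**2 - 1*(-12)))**2 = ((-12 + 110) + (-2 + 144 + 12))**2 = (98 + 154)**2 = 252**2 = 63504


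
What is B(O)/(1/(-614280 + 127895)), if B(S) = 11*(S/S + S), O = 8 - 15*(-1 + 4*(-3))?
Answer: -1091447940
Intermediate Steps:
O = 203 (O = 8 - 15*(-1 - 12) = 8 - 15*(-13) = 8 + 195 = 203)
B(S) = 11 + 11*S (B(S) = 11*(1 + S) = 11 + 11*S)
B(O)/(1/(-614280 + 127895)) = (11 + 11*203)/(1/(-614280 + 127895)) = (11 + 2233)/(1/(-486385)) = 2244/(-1/486385) = 2244*(-486385) = -1091447940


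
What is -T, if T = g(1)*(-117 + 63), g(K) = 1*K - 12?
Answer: -594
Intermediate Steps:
g(K) = -12 + K (g(K) = K - 12 = -12 + K)
T = 594 (T = (-12 + 1)*(-117 + 63) = -11*(-54) = 594)
-T = -1*594 = -594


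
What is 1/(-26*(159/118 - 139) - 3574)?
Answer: 59/293 ≈ 0.20137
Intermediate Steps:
1/(-26*(159/118 - 139) - 3574) = 1/(-26*(-16243/118) - 3574) = 1/(211159/59 - 3574) = 1/(293/59) = 59/293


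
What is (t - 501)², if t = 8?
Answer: 243049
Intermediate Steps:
(t - 501)² = (8 - 501)² = (-493)² = 243049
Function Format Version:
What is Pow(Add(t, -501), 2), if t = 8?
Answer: 243049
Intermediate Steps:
Pow(Add(t, -501), 2) = Pow(Add(8, -501), 2) = Pow(-493, 2) = 243049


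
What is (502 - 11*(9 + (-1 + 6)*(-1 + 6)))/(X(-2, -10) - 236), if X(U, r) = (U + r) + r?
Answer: -64/129 ≈ -0.49612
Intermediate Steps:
X(U, r) = U + 2*r
(502 - 11*(9 + (-1 + 6)*(-1 + 6)))/(X(-2, -10) - 236) = (502 - 11*(9 + (-1 + 6)*(-1 + 6)))/((-2 + 2*(-10)) - 236) = (502 - 11*(9 + 5*5))/((-2 - 20) - 236) = (502 - 11*(9 + 25))/(-22 - 236) = (502 - 11*34)/(-258) = (502 - 374)*(-1/258) = 128*(-1/258) = -64/129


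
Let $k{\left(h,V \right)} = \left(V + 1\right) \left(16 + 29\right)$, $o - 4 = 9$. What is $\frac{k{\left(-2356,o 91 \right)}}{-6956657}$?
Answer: $- \frac{53280}{6956657} \approx -0.0076589$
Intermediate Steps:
$o = 13$ ($o = 4 + 9 = 13$)
$k{\left(h,V \right)} = 45 + 45 V$ ($k{\left(h,V \right)} = \left(1 + V\right) 45 = 45 + 45 V$)
$\frac{k{\left(-2356,o 91 \right)}}{-6956657} = \frac{45 + 45 \cdot 13 \cdot 91}{-6956657} = \left(45 + 45 \cdot 1183\right) \left(- \frac{1}{6956657}\right) = \left(45 + 53235\right) \left(- \frac{1}{6956657}\right) = 53280 \left(- \frac{1}{6956657}\right) = - \frac{53280}{6956657}$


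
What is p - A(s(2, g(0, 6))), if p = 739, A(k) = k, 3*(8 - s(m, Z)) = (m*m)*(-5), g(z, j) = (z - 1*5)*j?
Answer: 2173/3 ≈ 724.33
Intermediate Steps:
g(z, j) = j*(-5 + z) (g(z, j) = (z - 5)*j = (-5 + z)*j = j*(-5 + z))
s(m, Z) = 8 + 5*m²/3 (s(m, Z) = 8 - m*m*(-5)/3 = 8 - m²*(-5)/3 = 8 - (-5)*m²/3 = 8 + 5*m²/3)
p - A(s(2, g(0, 6))) = 739 - (8 + (5/3)*2²) = 739 - (8 + (5/3)*4) = 739 - (8 + 20/3) = 739 - 1*44/3 = 739 - 44/3 = 2173/3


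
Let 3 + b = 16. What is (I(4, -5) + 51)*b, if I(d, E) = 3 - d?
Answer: 650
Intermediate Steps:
b = 13 (b = -3 + 16 = 13)
(I(4, -5) + 51)*b = ((3 - 1*4) + 51)*13 = ((3 - 4) + 51)*13 = (-1 + 51)*13 = 50*13 = 650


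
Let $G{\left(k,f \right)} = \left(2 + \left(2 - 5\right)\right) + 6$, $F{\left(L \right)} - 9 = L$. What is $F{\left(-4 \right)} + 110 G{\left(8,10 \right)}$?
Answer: $555$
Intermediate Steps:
$F{\left(L \right)} = 9 + L$
$G{\left(k,f \right)} = 5$ ($G{\left(k,f \right)} = \left(2 + \left(2 - 5\right)\right) + 6 = \left(2 - 3\right) + 6 = -1 + 6 = 5$)
$F{\left(-4 \right)} + 110 G{\left(8,10 \right)} = \left(9 - 4\right) + 110 \cdot 5 = 5 + 550 = 555$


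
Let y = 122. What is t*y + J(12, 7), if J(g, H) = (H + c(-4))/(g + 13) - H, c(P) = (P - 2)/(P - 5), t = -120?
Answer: -1098502/75 ≈ -14647.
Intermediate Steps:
c(P) = (-2 + P)/(-5 + P)
J(g, H) = -H + (⅔ + H)/(13 + g) (J(g, H) = (H + (-2 - 4)/(-5 - 4))/(g + 13) - H = (H - 6/(-9))/(13 + g) - H = (H - ⅑*(-6))/(13 + g) - H = (H + ⅔)/(13 + g) - H = (⅔ + H)/(13 + g) - H = -H + (⅔ + H)/(13 + g))
t*y + J(12, 7) = -120*122 + (⅔ - 12*7 - 1*7*12)/(13 + 12) = -14640 + (⅔ - 84 - 84)/25 = -14640 + (1/25)*(-502/3) = -14640 - 502/75 = -1098502/75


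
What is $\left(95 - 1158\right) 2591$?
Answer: $-2754233$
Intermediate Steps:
$\left(95 - 1158\right) 2591 = \left(-1063\right) 2591 = -2754233$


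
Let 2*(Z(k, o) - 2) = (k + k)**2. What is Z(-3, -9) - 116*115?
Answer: -13320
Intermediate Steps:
Z(k, o) = 2 + 2*k**2 (Z(k, o) = 2 + (k + k)**2/2 = 2 + (2*k)**2/2 = 2 + (4*k**2)/2 = 2 + 2*k**2)
Z(-3, -9) - 116*115 = (2 + 2*(-3)**2) - 116*115 = (2 + 2*9) - 13340 = (2 + 18) - 13340 = 20 - 13340 = -13320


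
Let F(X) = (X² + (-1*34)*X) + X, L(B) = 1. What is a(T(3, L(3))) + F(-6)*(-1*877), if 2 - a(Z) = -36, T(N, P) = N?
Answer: -205180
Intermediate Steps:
a(Z) = 38 (a(Z) = 2 - 1*(-36) = 2 + 36 = 38)
F(X) = X² - 33*X (F(X) = (X² - 34*X) + X = X² - 33*X)
a(T(3, L(3))) + F(-6)*(-1*877) = 38 + (-6*(-33 - 6))*(-1*877) = 38 - 6*(-39)*(-877) = 38 + 234*(-877) = 38 - 205218 = -205180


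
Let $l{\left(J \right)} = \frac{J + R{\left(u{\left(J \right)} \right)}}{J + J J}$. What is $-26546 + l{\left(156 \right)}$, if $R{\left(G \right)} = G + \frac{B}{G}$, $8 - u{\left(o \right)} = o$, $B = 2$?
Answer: $- \frac{16037394059}{604136} \approx -26546.0$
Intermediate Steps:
$u{\left(o \right)} = 8 - o$
$R{\left(G \right)} = G + \frac{2}{G}$
$l{\left(J \right)} = \frac{8 + \frac{2}{8 - J}}{J + J^{2}}$ ($l{\left(J \right)} = \frac{J - \left(-8 + J - \frac{2}{8 - J}\right)}{J + J J} = \frac{J + \left(8 - J + \frac{2}{8 - J}\right)}{J + J^{2}} = \frac{8 + \frac{2}{8 - J}}{J + J^{2}}$)
$-26546 + l{\left(156 \right)} = -26546 + \frac{2 \left(33 - 624\right)}{156 \left(1 + 156\right) \left(8 - 156\right)} = -26546 + 2 \cdot \frac{1}{156} \cdot \frac{1}{157} \frac{1}{8 - 156} \left(33 - 624\right) = -26546 + 2 \cdot \frac{1}{156} \cdot \frac{1}{157} \frac{1}{-148} \left(-591\right) = -26546 + 2 \cdot \frac{1}{156} \cdot \frac{1}{157} \left(- \frac{1}{148}\right) \left(-591\right) = -26546 + \frac{197}{604136} = - \frac{16037394059}{604136}$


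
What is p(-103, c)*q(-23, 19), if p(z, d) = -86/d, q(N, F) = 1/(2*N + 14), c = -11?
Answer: -43/176 ≈ -0.24432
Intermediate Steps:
q(N, F) = 1/(14 + 2*N)
p(-103, c)*q(-23, 19) = (-86/(-11))*(1/(2*(7 - 23))) = (-86*(-1/11))*((½)/(-16)) = 86*((½)*(-1/16))/11 = (86/11)*(-1/32) = -43/176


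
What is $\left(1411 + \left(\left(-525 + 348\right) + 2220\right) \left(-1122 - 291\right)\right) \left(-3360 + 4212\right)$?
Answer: $-2458316496$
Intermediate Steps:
$\left(1411 + \left(\left(-525 + 348\right) + 2220\right) \left(-1122 - 291\right)\right) \left(-3360 + 4212\right) = \left(1411 + \left(-177 + 2220\right) \left(-1413\right)\right) 852 = \left(1411 + 2043 \left(-1413\right)\right) 852 = \left(1411 - 2886759\right) 852 = \left(-2885348\right) 852 = -2458316496$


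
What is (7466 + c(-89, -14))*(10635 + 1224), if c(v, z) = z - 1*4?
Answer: 88325832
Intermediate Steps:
c(v, z) = -4 + z (c(v, z) = z - 4 = -4 + z)
(7466 + c(-89, -14))*(10635 + 1224) = (7466 + (-4 - 14))*(10635 + 1224) = (7466 - 18)*11859 = 7448*11859 = 88325832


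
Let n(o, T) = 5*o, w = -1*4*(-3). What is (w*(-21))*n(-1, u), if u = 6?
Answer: 1260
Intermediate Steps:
w = 12 (w = -4*(-3) = 12)
(w*(-21))*n(-1, u) = (12*(-21))*(5*(-1)) = -252*(-5) = 1260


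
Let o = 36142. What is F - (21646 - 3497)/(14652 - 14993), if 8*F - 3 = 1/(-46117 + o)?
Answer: 364623571/6802950 ≈ 53.598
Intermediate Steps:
F = 7481/19950 (F = 3/8 + 1/(8*(-46117 + 36142)) = 3/8 + (⅛)/(-9975) = 3/8 + (⅛)*(-1/9975) = 3/8 - 1/79800 = 7481/19950 ≈ 0.37499)
F - (21646 - 3497)/(14652 - 14993) = 7481/19950 - (21646 - 3497)/(14652 - 14993) = 7481/19950 - 18149/(-341) = 7481/19950 - 18149*(-1)/341 = 7481/19950 - 1*(-18149/341) = 7481/19950 + 18149/341 = 364623571/6802950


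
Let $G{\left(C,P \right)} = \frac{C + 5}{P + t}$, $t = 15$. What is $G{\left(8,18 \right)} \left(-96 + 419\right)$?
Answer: $\frac{4199}{33} \approx 127.24$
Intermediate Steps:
$G{\left(C,P \right)} = \frac{5 + C}{15 + P}$ ($G{\left(C,P \right)} = \frac{C + 5}{P + 15} = \frac{5 + C}{15 + P}$)
$G{\left(8,18 \right)} \left(-96 + 419\right) = \frac{5 + 8}{15 + 18} \left(-96 + 419\right) = \frac{1}{33} \cdot 13 \cdot 323 = \frac{13}{33} \cdot 323 = \frac{4199}{33}$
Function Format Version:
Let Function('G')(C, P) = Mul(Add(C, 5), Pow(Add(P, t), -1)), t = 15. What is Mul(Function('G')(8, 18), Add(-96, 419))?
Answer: Rational(4199, 33) ≈ 127.24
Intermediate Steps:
Function('G')(C, P) = Mul(Pow(Add(15, P), -1), Add(5, C)) (Function('G')(C, P) = Mul(Add(C, 5), Pow(Add(P, 15), -1)) = Mul(Add(5, C), Pow(Add(15, P), -1)) = Mul(Pow(Add(15, P), -1), Add(5, C)))
Mul(Function('G')(8, 18), Add(-96, 419)) = Mul(Mul(Pow(Add(15, 18), -1), Add(5, 8)), Add(-96, 419)) = Mul(Mul(Pow(33, -1), 13), 323) = Mul(Mul(Rational(1, 33), 13), 323) = Mul(Rational(13, 33), 323) = Rational(4199, 33)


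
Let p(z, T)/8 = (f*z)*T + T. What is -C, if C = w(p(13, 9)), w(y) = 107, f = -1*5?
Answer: -107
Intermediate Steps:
f = -5
p(z, T) = 8*T - 40*T*z (p(z, T) = 8*((-5*z)*T + T) = 8*(-5*T*z + T) = 8*(T - 5*T*z) = 8*T - 40*T*z)
C = 107
-C = -1*107 = -107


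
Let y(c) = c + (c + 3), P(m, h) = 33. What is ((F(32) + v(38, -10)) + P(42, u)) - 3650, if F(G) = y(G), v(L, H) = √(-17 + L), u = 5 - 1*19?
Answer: -3550 + √21 ≈ -3545.4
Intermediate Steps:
u = -14 (u = 5 - 19 = -14)
y(c) = 3 + 2*c (y(c) = c + (3 + c) = 3 + 2*c)
F(G) = 3 + 2*G
((F(32) + v(38, -10)) + P(42, u)) - 3650 = (((3 + 2*32) + √(-17 + 38)) + 33) - 3650 = (((3 + 64) + √21) + 33) - 3650 = ((67 + √21) + 33) - 3650 = (100 + √21) - 3650 = -3550 + √21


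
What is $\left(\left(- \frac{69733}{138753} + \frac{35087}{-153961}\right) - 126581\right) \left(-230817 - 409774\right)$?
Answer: $\frac{1732227649007528515927}{21362550633} \approx 8.1087 \cdot 10^{10}$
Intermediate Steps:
$\left(\left(- \frac{69733}{138753} + \frac{35087}{-153961}\right) - 126581\right) \left(-230817 - 409774\right) = \left(\left(\left(-69733\right) \frac{1}{138753} + 35087 \left(- \frac{1}{153961}\right)\right) - 126581\right) \left(-640591\right) = \left(\left(- \frac{69733}{138753} - \frac{35087}{153961}\right) - 126581\right) \left(-640591\right) = \left(- \frac{15604588924}{21362550633} - 126581\right) \left(-640591\right) = \left(- \frac{2704108626264697}{21362550633}\right) \left(-640591\right) = \frac{1732227649007528515927}{21362550633}$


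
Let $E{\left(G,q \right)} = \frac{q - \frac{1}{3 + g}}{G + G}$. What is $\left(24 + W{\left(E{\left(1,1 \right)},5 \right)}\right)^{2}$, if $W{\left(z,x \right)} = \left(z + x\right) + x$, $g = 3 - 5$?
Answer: $1156$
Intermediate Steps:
$g = -2$ ($g = 3 - 5 = -2$)
$E{\left(G,q \right)} = \frac{-1 + q}{2 G}$ ($E{\left(G,q \right)} = \frac{q + \left(0 - \frac{1}{3 - 2}\right)}{G + G} = \frac{q + \left(0 - 1^{-1}\right)}{2 G} = \left(q + \left(0 - 1\right)\right) \frac{1}{2 G} = \left(q - 1\right) \frac{1}{2 G} = \left(-1 + q\right) \frac{1}{2 G} = \frac{-1 + q}{2 G}$)
$W{\left(z,x \right)} = z + 2 x$ ($W{\left(z,x \right)} = \left(x + z\right) + x = z + 2 x$)
$\left(24 + W{\left(E{\left(1,1 \right)},5 \right)}\right)^{2} = \left(24 + \left(\frac{-1 + 1}{2 \cdot 1} + 2 \cdot 5\right)\right)^{2} = \left(24 + \left(\frac{1}{2} \cdot 1 \cdot 0 + 10\right)\right)^{2} = \left(24 + \left(0 + 10\right)\right)^{2} = \left(24 + 10\right)^{2} = 34^{2} = 1156$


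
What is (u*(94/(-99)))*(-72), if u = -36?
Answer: -27072/11 ≈ -2461.1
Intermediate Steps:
(u*(94/(-99)))*(-72) = -3384/(-99)*(-72) = -3384*(-1)/99*(-72) = -36*(-94/99)*(-72) = (376/11)*(-72) = -27072/11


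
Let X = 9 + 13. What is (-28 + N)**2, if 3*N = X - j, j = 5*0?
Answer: 3844/9 ≈ 427.11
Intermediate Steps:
j = 0
X = 22
N = 22/3 (N = (22 - 1*0)/3 = (22 + 0)/3 = (1/3)*22 = 22/3 ≈ 7.3333)
(-28 + N)**2 = (-28 + 22/3)**2 = (-62/3)**2 = 3844/9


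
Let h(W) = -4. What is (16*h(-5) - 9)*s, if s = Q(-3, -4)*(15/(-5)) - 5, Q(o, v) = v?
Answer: -511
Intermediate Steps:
s = 7 (s = -60/(-5) - 5 = -60*(-1)/5 - 5 = -4*(-3) - 5 = 12 - 5 = 7)
(16*h(-5) - 9)*s = (16*(-4) - 9)*7 = (-64 - 9)*7 = -73*7 = -511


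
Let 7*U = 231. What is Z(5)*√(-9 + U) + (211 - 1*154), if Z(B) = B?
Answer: 57 + 10*√6 ≈ 81.495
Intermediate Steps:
U = 33 (U = (⅐)*231 = 33)
Z(5)*√(-9 + U) + (211 - 1*154) = 5*√(-9 + 33) + (211 - 1*154) = 5*√24 + (211 - 154) = 5*(2*√6) + 57 = 10*√6 + 57 = 57 + 10*√6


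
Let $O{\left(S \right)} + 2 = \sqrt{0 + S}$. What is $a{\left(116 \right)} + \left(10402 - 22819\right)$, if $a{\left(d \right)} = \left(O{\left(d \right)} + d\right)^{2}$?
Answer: $695 + 456 \sqrt{29} \approx 3150.6$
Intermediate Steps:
$O{\left(S \right)} = -2 + \sqrt{S}$ ($O{\left(S \right)} = -2 + \sqrt{0 + S} = -2 + \sqrt{S}$)
$a{\left(d \right)} = \left(-2 + d + \sqrt{d}\right)^{2}$ ($a{\left(d \right)} = \left(\left(-2 + \sqrt{d}\right) + d\right)^{2} = \left(-2 + d + \sqrt{d}\right)^{2}$)
$a{\left(116 \right)} + \left(10402 - 22819\right) = \left(-2 + 116 + \sqrt{116}\right)^{2} + \left(10402 - 22819\right) = \left(-2 + 116 + 2 \sqrt{29}\right)^{2} + \left(10402 - 22819\right) = \left(114 + 2 \sqrt{29}\right)^{2} - 12417 = -12417 + \left(114 + 2 \sqrt{29}\right)^{2}$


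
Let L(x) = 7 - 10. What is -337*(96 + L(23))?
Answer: -31341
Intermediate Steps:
L(x) = -3
-337*(96 + L(23)) = -337*(96 - 3) = -337*93 = -31341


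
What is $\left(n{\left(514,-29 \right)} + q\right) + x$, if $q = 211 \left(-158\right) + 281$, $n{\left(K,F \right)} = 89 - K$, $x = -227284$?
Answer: $-260766$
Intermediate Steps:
$q = -33057$ ($q = -33338 + 281 = -33057$)
$\left(n{\left(514,-29 \right)} + q\right) + x = \left(\left(89 - 514\right) - 33057\right) - 227284 = \left(-425 - 33057\right) - 227284 = -33482 - 227284 = -260766$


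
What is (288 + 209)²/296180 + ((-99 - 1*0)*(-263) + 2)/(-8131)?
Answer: -5703800841/2408239580 ≈ -2.3685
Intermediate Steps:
(288 + 209)²/296180 + ((-99 - 1*0)*(-263) + 2)/(-8131) = 497²*(1/296180) + ((-99 + 0)*(-263) + 2)*(-1/8131) = 247009*(1/296180) + (-99*(-263) + 2)*(-1/8131) = 247009/296180 + (26037 + 2)*(-1/8131) = 247009/296180 + 26039*(-1/8131) = 247009/296180 - 26039/8131 = -5703800841/2408239580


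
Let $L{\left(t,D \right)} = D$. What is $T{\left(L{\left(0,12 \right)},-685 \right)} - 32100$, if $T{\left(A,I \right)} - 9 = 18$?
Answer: $-32073$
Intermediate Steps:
$T{\left(A,I \right)} = 27$ ($T{\left(A,I \right)} = 9 + 18 = 27$)
$T{\left(L{\left(0,12 \right)},-685 \right)} - 32100 = 27 - 32100 = -32073$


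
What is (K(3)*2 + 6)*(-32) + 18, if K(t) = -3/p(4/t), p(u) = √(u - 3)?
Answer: -174 - 192*I*√15/5 ≈ -174.0 - 148.72*I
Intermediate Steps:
p(u) = √(-3 + u)
K(t) = -3/√(-3 + 4/t)
(K(3)*2 + 6)*(-32) + 18 = (-3/√(-3 + 4/3)*2 + 6)*(-32) + 18 = (-(-3)*I*√15/5*2 + 6)*(-32) + 18 = ((3*I*√15/5)*2 + 6)*(-32) + 18 = (6*I*√15/5 + 6)*(-32) + 18 = (6 + 6*I*√15/5)*(-32) + 18 = (-192 - 192*I*√15/5) + 18 = -174 - 192*I*√15/5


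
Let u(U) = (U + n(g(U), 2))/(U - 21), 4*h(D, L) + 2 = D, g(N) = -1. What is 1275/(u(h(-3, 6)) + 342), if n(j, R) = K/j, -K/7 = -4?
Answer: 7565/2037 ≈ 3.7138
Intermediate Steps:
K = 28 (K = -7*(-4) = 28)
n(j, R) = 28/j
h(D, L) = -½ + D/4
u(U) = (-28 + U)/(-21 + U) (u(U) = (U + 28/(-1))/(U - 21) = (U + 28*(-1))/(-21 + U) = (U - 28)/(-21 + U) = (-28 + U)/(-21 + U))
1275/(u(h(-3, 6)) + 342) = 1275/((-28 + (-½ + (¼)*(-3)))/(-21 + (-½ + (¼)*(-3))) + 342) = 1275/((-28 + (-½ - ¾))/(-21 + (-½ - ¾)) + 342) = 1275/((-28 - 5/4)/(-21 - 5/4) + 342) = 1275/(-117/4/(-89/4) + 342) = 1275/(-4/89*(-117/4) + 342) = 1275/(117/89 + 342) = 1275/(30555/89) = 1275*(89/30555) = 7565/2037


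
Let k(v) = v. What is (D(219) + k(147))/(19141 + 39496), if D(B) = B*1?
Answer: 366/58637 ≈ 0.0062418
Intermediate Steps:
D(B) = B
(D(219) + k(147))/(19141 + 39496) = (219 + 147)/(19141 + 39496) = 366/58637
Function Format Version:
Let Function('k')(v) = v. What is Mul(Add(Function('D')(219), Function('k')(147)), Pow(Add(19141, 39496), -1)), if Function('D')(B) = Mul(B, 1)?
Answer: Rational(366, 58637) ≈ 0.0062418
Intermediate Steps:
Function('D')(B) = B
Mul(Add(Function('D')(219), Function('k')(147)), Pow(Add(19141, 39496), -1)) = Mul(Add(219, 147), Pow(Add(19141, 39496), -1)) = Mul(366, Pow(58637, -1)) = Mul(366, Rational(1, 58637)) = Rational(366, 58637)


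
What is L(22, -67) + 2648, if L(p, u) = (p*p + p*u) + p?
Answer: 1680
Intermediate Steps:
L(p, u) = p + p² + p*u (L(p, u) = (p² + p*u) + p = p + p² + p*u)
L(22, -67) + 2648 = 22*(1 + 22 - 67) + 2648 = 22*(-44) + 2648 = -968 + 2648 = 1680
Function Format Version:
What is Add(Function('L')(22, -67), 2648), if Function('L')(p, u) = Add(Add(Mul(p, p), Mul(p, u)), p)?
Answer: 1680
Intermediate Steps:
Function('L')(p, u) = Add(p, Pow(p, 2), Mul(p, u)) (Function('L')(p, u) = Add(Add(Pow(p, 2), Mul(p, u)), p) = Add(p, Pow(p, 2), Mul(p, u)))
Add(Function('L')(22, -67), 2648) = Add(Mul(22, Add(1, 22, -67)), 2648) = Add(Mul(22, -44), 2648) = Add(-968, 2648) = 1680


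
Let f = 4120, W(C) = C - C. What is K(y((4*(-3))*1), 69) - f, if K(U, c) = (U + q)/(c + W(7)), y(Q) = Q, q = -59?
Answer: -284351/69 ≈ -4121.0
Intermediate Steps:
W(C) = 0
K(U, c) = (-59 + U)/c (K(U, c) = (U - 59)/(c + 0) = (-59 + U)/c)
K(y((4*(-3))*1), 69) - f = (-59 + (4*(-3))*1)/69 - 1*4120 = (-59 - 12*1)/69 - 4120 = (-59 - 12)/69 - 4120 = (1/69)*(-71) - 4120 = -71/69 - 4120 = -284351/69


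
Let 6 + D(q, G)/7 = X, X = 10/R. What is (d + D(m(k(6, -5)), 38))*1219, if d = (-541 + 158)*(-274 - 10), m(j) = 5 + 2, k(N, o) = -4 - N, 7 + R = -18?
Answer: 662692284/5 ≈ 1.3254e+8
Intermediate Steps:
R = -25 (R = -7 - 18 = -25)
m(j) = 7
d = 108772 (d = -383*(-284) = 108772)
X = -⅖ (X = 10/(-25) = 10*(-1/25) = -⅖ ≈ -0.40000)
D(q, G) = -224/5 (D(q, G) = -42 + 7*(-⅖) = -42 - 14/5 = -224/5)
(d + D(m(k(6, -5)), 38))*1219 = (108772 - 224/5)*1219 = (543636/5)*1219 = 662692284/5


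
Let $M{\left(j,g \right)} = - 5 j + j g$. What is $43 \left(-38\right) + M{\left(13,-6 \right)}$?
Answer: $-1777$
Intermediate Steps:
$M{\left(j,g \right)} = - 5 j + g j$
$43 \left(-38\right) + M{\left(13,-6 \right)} = 43 \left(-38\right) + 13 \left(-5 - 6\right) = -1634 + 13 \left(-11\right) = -1634 - 143 = -1777$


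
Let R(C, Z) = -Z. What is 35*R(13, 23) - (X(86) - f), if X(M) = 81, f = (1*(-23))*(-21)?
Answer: -403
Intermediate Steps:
f = 483 (f = -23*(-21) = 483)
35*R(13, 23) - (X(86) - f) = 35*(-1*23) - (81 - 1*483) = 35*(-23) - (81 - 483) = -805 - 1*(-402) = -805 + 402 = -403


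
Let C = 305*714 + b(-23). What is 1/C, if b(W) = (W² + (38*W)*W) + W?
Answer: 1/238378 ≈ 4.1950e-6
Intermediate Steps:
b(W) = W + 39*W² (b(W) = (W² + 38*W²) + W = 39*W² + W = W + 39*W²)
C = 238378 (C = 305*714 - 23*(1 + 39*(-23)) = 217770 - 23*(1 - 897) = 217770 - 23*(-896) = 217770 + 20608 = 238378)
1/C = 1/238378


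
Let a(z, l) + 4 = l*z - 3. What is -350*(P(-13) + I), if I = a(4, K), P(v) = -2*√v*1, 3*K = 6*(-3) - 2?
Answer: 35350/3 + 700*I*√13 ≈ 11783.0 + 2523.9*I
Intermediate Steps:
K = -20/3 (K = (6*(-3) - 2)/3 = (-18 - 2)/3 = (⅓)*(-20) = -20/3 ≈ -6.6667)
P(v) = -2*√v
a(z, l) = -7 + l*z (a(z, l) = -4 + (l*z - 3) = -4 + (-3 + l*z) = -7 + l*z)
I = -101/3 (I = -7 - 20/3*4 = -7 - 80/3 = -101/3 ≈ -33.667)
-350*(P(-13) + I) = -350*(-2*I*√13 - 101/3) = -350*(-101/3 - 2*I*√13) = 35350/3 + 700*I*√13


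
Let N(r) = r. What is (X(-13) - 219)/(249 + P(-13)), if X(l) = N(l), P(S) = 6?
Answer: -232/255 ≈ -0.90980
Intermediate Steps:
X(l) = l
(X(-13) - 219)/(249 + P(-13)) = (-13 - 219)/(249 + 6) = -232/255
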